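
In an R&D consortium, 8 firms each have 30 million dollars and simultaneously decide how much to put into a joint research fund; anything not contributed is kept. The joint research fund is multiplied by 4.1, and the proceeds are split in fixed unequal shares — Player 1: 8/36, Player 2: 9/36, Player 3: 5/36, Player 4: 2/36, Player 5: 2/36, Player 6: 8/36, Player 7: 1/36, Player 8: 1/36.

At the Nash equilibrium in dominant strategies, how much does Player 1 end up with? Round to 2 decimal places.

For player j, contributing a unit is worthwhile iff 4.1 × (j's share) ≥ 1, i.e. iff j's share is at least 0.2439.
The only share above 0.2439 is Player 2's 9/36, contributing 30; the remaining 7 contribute 0. Total contributed: 30.
Player 1 keeps 30 and receives 4.1 × 30 × 8/36 = 27.33 from the joint research fund, for a payoff of 57.33.

57.33 million dollars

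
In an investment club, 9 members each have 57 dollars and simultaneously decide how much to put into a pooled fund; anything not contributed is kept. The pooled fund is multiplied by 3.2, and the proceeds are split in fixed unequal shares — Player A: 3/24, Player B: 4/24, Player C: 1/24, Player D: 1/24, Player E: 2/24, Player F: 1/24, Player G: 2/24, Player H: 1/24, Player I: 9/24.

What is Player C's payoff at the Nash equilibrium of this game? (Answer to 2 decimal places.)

For player j, contributing a unit is worthwhile iff 3.2 × (j's share) ≥ 1, i.e. iff j's share is at least 0.3125.
Only Player I (9/24) clears that bar, contributing 57; the remaining 8 contribute 0. Total contributed: 57.
Player C keeps 57 and receives 3.2 × 57 × 1/24 = 7.60 from the pooled fund, for a payoff of 64.60.

64.60 dollars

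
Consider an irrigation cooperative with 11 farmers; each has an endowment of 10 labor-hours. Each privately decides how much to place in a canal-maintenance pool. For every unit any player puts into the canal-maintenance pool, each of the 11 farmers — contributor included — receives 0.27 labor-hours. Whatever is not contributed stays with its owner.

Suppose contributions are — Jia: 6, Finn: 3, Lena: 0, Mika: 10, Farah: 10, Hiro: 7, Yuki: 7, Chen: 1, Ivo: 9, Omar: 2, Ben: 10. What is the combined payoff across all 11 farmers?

238.05 labor-hours

Total contributed: 6 + 3 + 0 + 10 + 10 + 7 + 7 + 1 + 9 + 2 + 10 = 65; total kept: 11 × 10 − 65 = 45.
The canal-maintenance pool pays out 0.27 × 11 × 65 = 193.05 in aggregate.
Group total = 45 + 193.05 = 238.05.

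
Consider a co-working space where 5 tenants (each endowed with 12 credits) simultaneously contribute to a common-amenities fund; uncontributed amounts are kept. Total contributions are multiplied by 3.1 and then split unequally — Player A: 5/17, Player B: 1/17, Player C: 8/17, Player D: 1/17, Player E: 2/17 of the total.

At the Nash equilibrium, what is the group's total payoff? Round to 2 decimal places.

85.20 credits

A player with share s gets back 3.1·s per unit contributed, so full contribution is dominant for anyone with s > 1/3.1 = 0.3226 and zero contribution is dominant for anyone below.
Player C alone (share 8/17) is above the threshold, contributing 12; the remaining 4 contribute 0. Total contributed: 12.
The common-amenities fund pays out 3.1 × 12 = 37.20 in total (split across the unequal shares, but the aggregate is all that matters for the group sum).
The 4 free-riders keep 12 each, adding 48. Group total = 48 + 37.20 = 85.20.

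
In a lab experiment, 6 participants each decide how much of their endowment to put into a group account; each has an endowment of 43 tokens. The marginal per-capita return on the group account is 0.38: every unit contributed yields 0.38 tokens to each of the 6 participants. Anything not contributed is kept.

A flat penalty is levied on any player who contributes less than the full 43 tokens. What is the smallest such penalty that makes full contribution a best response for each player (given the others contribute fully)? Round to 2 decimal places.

Given the others contribute fully, the best deviation is to contribute 0 (any partial contribution still incurs the fine and gives up units whose private return 0.38 is below 1).
Deviating from 43 to 0 saves 43 tokens but forfeits the deviator's share of the drop in the group account: 0.38 × 43 = 16.34.
So the deviation gain is 43 − 16.34 = 26.66, and the fine must be at least 26.66 tokens to wipe it out.

26.66 tokens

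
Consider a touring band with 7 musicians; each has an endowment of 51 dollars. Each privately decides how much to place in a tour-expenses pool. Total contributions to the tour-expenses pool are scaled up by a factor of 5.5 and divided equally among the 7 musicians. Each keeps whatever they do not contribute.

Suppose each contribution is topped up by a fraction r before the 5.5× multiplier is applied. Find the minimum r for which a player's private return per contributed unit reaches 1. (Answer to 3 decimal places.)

With matching at rate r, one contributed unit becomes (1 + r) in the tour-expenses pool and returns 5.5 × (1 + r) / 7 to the contributor.
Setting this equal to 1: 1 + r = 7/5.5 = 1.2727.
So the minimum matching rate is r = 1.2727 − 1 = 0.273.

0.273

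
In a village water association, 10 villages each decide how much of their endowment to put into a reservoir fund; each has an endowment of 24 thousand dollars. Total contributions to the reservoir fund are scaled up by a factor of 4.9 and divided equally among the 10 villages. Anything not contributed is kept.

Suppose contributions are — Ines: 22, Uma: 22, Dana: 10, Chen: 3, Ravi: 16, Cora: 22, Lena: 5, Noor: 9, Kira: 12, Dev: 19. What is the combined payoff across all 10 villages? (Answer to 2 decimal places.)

786.00 thousand dollars

Total contributed: 22 + 22 + 10 + 3 + 16 + 22 + 5 + 9 + 12 + 19 = 140; total kept: 10 × 24 − 140 = 100.
The reservoir fund pays out 4.9 × 140 = 686.00 in aggregate.
Group total = 100 + 686.00 = 786.00.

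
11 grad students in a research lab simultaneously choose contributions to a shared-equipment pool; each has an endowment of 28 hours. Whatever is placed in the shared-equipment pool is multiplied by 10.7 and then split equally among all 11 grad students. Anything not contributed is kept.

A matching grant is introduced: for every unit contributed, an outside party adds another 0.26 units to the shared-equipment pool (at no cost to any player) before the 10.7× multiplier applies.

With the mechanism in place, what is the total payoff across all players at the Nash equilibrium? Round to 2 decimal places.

The effective private return per unit is now 10.7 × 1.26 / 11 = 1.2256 > 1, so every player's dominant strategy flips to full contribution.
At the Nash equilibrium everyone contributes 28. Group total payoff = 10.7 × 1.26 × 308 = 4152.46.

4152.46 hours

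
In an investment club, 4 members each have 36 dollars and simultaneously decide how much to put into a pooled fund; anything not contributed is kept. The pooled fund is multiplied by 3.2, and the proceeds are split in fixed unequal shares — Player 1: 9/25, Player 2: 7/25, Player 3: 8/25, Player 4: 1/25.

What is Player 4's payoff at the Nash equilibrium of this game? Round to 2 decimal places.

45.22 dollars

For player j, contributing a unit is worthwhile iff 3.2 × (j's share) ≥ 1, i.e. iff j's share is at least 0.3125.
Player 1 and Player 3 are above the threshold, contributing 36 each; the remaining 2 contribute 0. Total contributed: 72.
Player 4 keeps 36 and receives 3.2 × 72 × 1/25 = 9.22 from the pooled fund, for a payoff of 45.22.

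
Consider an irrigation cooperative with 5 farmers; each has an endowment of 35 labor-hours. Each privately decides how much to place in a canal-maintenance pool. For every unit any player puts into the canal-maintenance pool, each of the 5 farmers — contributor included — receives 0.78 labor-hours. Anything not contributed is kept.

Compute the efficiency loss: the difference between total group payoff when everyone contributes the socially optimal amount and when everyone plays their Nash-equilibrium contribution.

The private return per contributed unit is 0.78 < 1, so contributing 0 is dominant for every player. At the Nash equilibrium everyone keeps their 35, and the group total is 5 × 35 = 175.
Each contributed unit returns 3.900 to the group as a whole (0.78 to each of 5 players), which exceeds 1, so the social optimum is full contribution: group total = 3.900 × 175 = 682.50.
Efficiency loss = 682.50 − 175 = 507.50.

507.50 labor-hours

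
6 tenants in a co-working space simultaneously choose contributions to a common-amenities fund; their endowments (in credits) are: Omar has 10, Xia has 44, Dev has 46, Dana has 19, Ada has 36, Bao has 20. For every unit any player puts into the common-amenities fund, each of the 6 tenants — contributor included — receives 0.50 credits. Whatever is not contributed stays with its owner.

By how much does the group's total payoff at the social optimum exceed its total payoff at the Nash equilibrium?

The private return per contributed unit is 0.50 < 1 for everyone, so the Nash equilibrium is zero contribution and the group total is Σ E_j = 10 + 44 + 46 + 19 + 36 + 20 = 175.
Each contributed unit returns 3.000 to the group, so the social optimum is full contribution by everyone: group total = 3.000 × 175 = 525.00.
Efficiency loss = (3.000 − 1) × 175 = 350.00.

350.00 credits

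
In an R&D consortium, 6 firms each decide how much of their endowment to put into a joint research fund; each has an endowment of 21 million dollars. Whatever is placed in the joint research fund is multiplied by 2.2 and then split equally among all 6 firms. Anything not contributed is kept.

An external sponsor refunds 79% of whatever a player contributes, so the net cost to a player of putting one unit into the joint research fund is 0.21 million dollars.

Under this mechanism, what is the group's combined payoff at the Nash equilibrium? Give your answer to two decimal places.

Under the mechanism each unit contributed yields (2.2/6) / 0.21 = 1.7460 back to its contributor per unit of net cost, which exceeds 1, making full contribution the dominant choice for everyone.
At the Nash equilibrium everyone contributes 21. Group total payoff = 6 × (21 × 0.79 + 2.2 × 21) = 376.74.

376.74 million dollars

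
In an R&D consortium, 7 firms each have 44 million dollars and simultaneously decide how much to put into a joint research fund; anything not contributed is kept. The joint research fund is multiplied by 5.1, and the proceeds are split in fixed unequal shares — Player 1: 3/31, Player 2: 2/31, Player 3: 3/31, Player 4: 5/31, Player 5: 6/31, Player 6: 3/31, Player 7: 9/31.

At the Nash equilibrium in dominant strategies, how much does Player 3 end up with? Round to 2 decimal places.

65.72 million dollars

For player j, contributing a unit is worthwhile iff 5.1 × (j's share) ≥ 1, i.e. iff j's share is at least 0.1961.
Only Player 7 (9/31) clears that bar, contributing 44; the remaining 6 contribute 0. Total contributed: 44.
Player 3 keeps 44 and receives 5.1 × 44 × 3/31 = 21.72 from the joint research fund, for a payoff of 65.72.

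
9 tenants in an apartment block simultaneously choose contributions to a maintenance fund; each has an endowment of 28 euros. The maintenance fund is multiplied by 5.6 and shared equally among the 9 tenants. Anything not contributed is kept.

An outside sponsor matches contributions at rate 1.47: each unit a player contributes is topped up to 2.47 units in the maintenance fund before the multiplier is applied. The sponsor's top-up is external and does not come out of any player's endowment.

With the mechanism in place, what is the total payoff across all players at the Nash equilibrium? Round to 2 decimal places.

With the mechanism, a contributed unit returns 5.6 × 2.47 / 9 = 1.5369 per unit of net cost to the contributor — now above 1 — so contributing fully is weakly dominant for every player.
So the Nash equilibrium is full contribution by all 9; the group earns 5.6 × 2.47 × 252 = 3485.66.

3485.66 euros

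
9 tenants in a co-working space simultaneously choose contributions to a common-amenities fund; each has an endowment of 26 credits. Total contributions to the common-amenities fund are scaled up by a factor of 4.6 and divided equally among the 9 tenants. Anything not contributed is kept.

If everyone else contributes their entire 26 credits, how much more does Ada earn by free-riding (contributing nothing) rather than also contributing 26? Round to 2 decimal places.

Switching from a contribution of 26 to 0 lets Ada keep an extra 26 credits, but lowers the common-amenities fund by 26, which costs Ada their own share of that drop: 4.6/9 × 26 = 13.29.
Net gain = 26 − 13.29 = 12.71. The private return per contributed unit (0.5111) is below 1, so free-riding is indeed the best response regardless of what the others do.

12.71 credits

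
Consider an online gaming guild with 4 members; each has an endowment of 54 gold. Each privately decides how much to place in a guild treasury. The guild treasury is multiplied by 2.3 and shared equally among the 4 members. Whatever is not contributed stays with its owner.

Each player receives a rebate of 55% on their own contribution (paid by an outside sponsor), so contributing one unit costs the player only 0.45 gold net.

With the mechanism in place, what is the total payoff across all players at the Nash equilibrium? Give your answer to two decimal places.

Under the mechanism each unit contributed yields (2.3/4) / 0.45 = 1.2778 back to its contributor per unit of net cost, which exceeds 1, making full contribution the dominant choice for everyone.
So the Nash equilibrium is full contribution by all 4; the group earns 4 × (54 × 0.55 + 2.3 × 54) = 615.60.

615.60 gold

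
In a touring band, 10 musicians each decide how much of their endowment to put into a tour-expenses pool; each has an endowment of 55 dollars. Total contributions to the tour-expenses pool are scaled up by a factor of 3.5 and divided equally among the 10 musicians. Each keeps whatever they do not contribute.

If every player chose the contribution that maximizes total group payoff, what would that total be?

Each contributed unit returns 3.500 to the group as a whole (0.3500 to each of 10 players), which exceeds 1, so the social optimum is full contribution: group total = 3.500 × 550 = 1925.00.

1925.00 dollars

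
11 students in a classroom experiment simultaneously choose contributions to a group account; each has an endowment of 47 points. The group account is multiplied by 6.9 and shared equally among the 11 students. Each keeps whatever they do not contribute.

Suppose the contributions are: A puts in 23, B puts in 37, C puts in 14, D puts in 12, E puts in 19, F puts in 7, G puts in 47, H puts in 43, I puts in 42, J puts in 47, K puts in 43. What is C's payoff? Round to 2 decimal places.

242.51 points

Total contributed: 23 + 37 + 14 + 12 + 19 + 7 + 47 + 43 + 42 + 47 + 43 = 334.
Each receives 6.9 × 334 / 11 = 209.51 from the group account.
C keeps 47 − 14 = 33, so C's payoff is 33 + 209.51 = 242.51.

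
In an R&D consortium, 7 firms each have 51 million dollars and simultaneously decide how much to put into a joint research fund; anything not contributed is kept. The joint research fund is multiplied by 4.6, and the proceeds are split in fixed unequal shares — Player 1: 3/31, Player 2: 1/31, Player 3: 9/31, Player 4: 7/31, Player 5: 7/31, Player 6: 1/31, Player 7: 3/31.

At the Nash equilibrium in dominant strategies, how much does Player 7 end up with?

Each unit j contributes comes back to j as 4.6 × (j's share), so j prefers to contribute only if that share exceeds 1/4.6 = 0.2174; otherwise keeping the unit dominates.
The shares above 0.2174 belong to Player 3, Player 4 and Player 5, contributing 51 each; the remaining 4 contribute 0. Total contributed: 153.
Player 7 keeps 51 and receives 4.6 × 153 × 3/31 = 68.11 from the joint research fund, for a payoff of 119.11.

119.11 million dollars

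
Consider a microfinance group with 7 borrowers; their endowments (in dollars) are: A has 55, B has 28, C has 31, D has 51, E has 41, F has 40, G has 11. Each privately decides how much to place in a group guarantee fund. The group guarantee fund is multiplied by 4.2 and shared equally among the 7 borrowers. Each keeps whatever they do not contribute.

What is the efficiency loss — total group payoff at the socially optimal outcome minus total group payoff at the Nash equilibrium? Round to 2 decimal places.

The private return per contributed unit is 4.2/7 = 0.6000 < 1 for every player regardless of endowment, so the Nash equilibrium is zero contribution and the group total is Σ E_j = 55 + 28 + 31 + 51 + 41 + 40 + 11 = 257.
Each contributed unit returns 4.200 to the group, so the social optimum is full contribution by everyone: group total = 4.200 × 257 = 1079.40.
Efficiency loss = (4.200 − 1) × 257 = 822.40.

822.40 dollars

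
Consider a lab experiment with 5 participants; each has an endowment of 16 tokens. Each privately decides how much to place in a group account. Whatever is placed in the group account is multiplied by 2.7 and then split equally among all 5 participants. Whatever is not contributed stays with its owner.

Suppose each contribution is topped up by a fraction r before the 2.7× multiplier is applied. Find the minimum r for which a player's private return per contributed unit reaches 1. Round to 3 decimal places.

With matching at rate r, one contributed unit becomes (1 + r) in the group account and returns 2.7 × (1 + r) / 5 to the contributor.
Setting this equal to 1: 1 + r = 5/2.7 = 1.8519.
So the minimum matching rate is r = 1.8519 − 1 = 0.852.

0.852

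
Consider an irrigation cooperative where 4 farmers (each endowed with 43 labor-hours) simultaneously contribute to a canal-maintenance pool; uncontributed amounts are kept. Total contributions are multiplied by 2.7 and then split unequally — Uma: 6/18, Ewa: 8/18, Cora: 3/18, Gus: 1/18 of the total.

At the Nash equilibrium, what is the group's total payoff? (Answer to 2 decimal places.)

245.10 labor-hours

Player j's private return per contributed unit is 2.7 × (j's share). Contributing is weakly dominant for j when that share is at least 1/2.7 = 0.3704, and contributing 0 is dominant otherwise.
Ewa alone (share 8/18) is above the threshold, contributing 43; the remaining 3 contribute 0. Total contributed: 43.
The canal-maintenance pool pays out 2.7 × 43 = 116.10 in total (split across the unequal shares, but the aggregate is all that matters for the group sum).
The 3 free-riders keep 43 each, adding 129. Group total = 129 + 116.10 = 245.10.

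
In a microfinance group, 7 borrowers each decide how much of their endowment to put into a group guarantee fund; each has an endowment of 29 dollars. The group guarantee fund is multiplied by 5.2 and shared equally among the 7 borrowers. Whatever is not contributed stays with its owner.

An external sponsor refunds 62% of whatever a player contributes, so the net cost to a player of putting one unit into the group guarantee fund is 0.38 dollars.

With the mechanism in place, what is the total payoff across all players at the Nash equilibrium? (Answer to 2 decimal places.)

1181.46 dollars

Under the mechanism each unit contributed yields (5.2/7) / 0.38 = 1.9549 back to its contributor per unit of net cost, which exceeds 1, making full contribution the dominant choice for everyone.
So the Nash equilibrium is full contribution by all 7; the group earns 7 × (29 × 0.62 + 5.2 × 29) = 1181.46.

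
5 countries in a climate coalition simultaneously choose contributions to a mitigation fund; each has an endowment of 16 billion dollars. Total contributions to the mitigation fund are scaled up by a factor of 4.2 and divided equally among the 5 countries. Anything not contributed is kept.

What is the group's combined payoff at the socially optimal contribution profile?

Each contributed unit returns 4.200 to the group as a whole (0.8400 to each of 5 players), which exceeds 1, so the social optimum is full contribution: group total = 4.200 × 80 = 336.00.

336.00 billion dollars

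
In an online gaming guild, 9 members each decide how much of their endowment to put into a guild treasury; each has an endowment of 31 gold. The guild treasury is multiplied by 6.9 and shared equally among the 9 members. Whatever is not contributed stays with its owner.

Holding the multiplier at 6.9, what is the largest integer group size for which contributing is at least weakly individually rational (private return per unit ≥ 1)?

6

Private return per unit is 6.9/(group size), which is ≥ 1 whenever the group size is ≤ 6.9.
The largest such integer is 6.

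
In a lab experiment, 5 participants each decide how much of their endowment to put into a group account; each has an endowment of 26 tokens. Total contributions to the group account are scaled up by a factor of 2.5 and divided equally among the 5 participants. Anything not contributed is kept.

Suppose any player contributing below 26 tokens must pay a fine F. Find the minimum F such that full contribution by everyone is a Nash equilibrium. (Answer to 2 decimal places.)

13.00 tokens

Given the others contribute fully, the best deviation is to contribute 0 (any partial contribution still incurs the fine and gives up units whose private return 0.5000 is below 1).
Deviating from 26 to 0 saves 26 tokens but forfeits the deviator's share of the drop in the group account: 2.5/5 × 26 = 13.00.
So the deviation gain is 26 − 13.00 = 13.00, and the fine must be at least 13.00 tokens to wipe it out.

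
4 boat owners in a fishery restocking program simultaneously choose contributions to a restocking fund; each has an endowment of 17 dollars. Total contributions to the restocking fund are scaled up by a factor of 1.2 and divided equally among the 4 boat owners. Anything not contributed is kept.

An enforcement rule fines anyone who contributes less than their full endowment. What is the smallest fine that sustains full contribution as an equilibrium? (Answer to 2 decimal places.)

11.90 dollars

Given the others contribute fully, the best deviation is to contribute 0 (any partial contribution still incurs the fine and gives up units whose private return 0.3000 is below 1).
Deviating from 17 to 0 saves 17 dollars but forfeits the deviator's share of the drop in the restocking fund: 1.2/4 × 17 = 5.10.
So the deviation gain is 17 − 5.10 = 11.90, and the fine must be at least 11.90 dollars to wipe it out.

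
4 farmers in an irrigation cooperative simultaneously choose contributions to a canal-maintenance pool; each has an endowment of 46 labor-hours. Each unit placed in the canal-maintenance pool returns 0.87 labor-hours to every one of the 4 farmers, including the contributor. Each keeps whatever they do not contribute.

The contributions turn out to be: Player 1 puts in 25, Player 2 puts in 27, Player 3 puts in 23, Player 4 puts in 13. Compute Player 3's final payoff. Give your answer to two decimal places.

Total contributed: 25 + 27 + 23 + 13 = 88.
Each receives 0.87 × 88 = 76.56 from the canal-maintenance pool.
Player 3 keeps 46 − 23 = 23, so Player 3's payoff is 23 + 76.56 = 99.56.

99.56 labor-hours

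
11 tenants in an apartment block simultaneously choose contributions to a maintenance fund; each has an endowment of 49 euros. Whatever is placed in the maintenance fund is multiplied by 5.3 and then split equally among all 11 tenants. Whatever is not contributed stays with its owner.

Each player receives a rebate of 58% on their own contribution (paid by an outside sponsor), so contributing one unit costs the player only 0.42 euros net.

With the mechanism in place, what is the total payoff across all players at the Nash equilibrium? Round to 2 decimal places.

3169.32 euros

With the mechanism, a contributed unit returns (5.3/11) / 0.42 = 1.1472 per unit of net cost to the contributor — now above 1 — so contributing fully is weakly dominant for every player.
So the Nash equilibrium is full contribution by all 11; the group earns 11 × (49 × 0.58 + 5.3 × 49) = 3169.32.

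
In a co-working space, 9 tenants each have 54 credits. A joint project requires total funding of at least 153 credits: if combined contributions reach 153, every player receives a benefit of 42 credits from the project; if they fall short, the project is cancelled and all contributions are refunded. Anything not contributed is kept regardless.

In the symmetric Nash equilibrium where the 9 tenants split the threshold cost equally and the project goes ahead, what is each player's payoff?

Equal share of the threshold: 153/9 = 17.
At this profile no one gains by cutting their contribution: any cut drops the total below 153, the project is cancelled, contributions are refunded, and the deviator ends with 54, which is less than 54 − 17 + 42 = 79. Contributing more than 17 just wastes the excess. So contributing exactly 17 is a best response.
Each player's payoff: 54 − 17 + 42 = 79.

79 credits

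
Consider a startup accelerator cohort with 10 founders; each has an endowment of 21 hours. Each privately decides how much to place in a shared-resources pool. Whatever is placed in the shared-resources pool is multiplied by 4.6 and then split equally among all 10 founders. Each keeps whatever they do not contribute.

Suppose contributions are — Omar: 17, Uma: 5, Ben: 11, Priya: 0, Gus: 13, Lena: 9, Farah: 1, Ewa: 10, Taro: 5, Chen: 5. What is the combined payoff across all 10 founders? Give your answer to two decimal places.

483.60 hours

Total contributed: 17 + 5 + 11 + 0 + 13 + 9 + 1 + 10 + 5 + 5 = 76; total kept: 10 × 21 − 76 = 134.
The shared-resources pool pays out 4.6 × 76 = 349.60 in aggregate.
Group total = 134 + 349.60 = 483.60.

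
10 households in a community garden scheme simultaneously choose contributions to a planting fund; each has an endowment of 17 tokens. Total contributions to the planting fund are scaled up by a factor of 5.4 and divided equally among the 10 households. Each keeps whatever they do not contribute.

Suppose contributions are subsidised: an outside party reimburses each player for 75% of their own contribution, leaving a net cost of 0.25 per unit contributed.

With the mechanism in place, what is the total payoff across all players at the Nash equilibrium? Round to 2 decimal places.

1045.50 tokens

With the mechanism, a contributed unit returns (5.4/10) / 0.25 = 2.1600 per unit of net cost to the contributor — now above 1 — so contributing fully is weakly dominant for every player.
So the Nash equilibrium is full contribution by all 10; the group earns 10 × (17 × 0.75 + 5.4 × 17) = 1045.50.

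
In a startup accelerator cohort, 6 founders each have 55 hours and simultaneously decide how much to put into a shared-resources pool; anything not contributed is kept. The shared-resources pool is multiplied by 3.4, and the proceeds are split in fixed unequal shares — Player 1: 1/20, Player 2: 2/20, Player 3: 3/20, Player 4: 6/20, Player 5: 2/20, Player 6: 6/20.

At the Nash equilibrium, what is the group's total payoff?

594.00 hours

For player j, contributing a unit is worthwhile iff 3.4 × (j's share) ≥ 1, i.e. iff j's share is at least 0.2941.
Player 4 and Player 6 clear that bar, contributing 55 each; the remaining 4 contribute 0. Total contributed: 110.
The shared-resources pool pays out 3.4 × 110 = 374.00 in total (split across the unequal shares, but the aggregate is all that matters for the group sum).
The 4 free-riders keep 55 each, adding 220. Group total = 220 + 374.00 = 594.00.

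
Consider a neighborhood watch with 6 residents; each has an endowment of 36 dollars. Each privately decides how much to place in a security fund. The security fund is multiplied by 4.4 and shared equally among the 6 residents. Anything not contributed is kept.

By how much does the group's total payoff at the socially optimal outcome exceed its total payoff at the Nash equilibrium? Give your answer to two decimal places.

734.40 dollars

Each contributed unit returns 4.4/6 = 0.7333 to its contributor — below 1 — so contributing 0 is dominant for every player. At the Nash equilibrium everyone keeps their 36, and the group total is 6 × 36 = 216.
Each contributed unit returns 4.400 to the group as a whole (0.7333 to each of 6 players), which exceeds 1, so the social optimum is full contribution: group total = 4.400 × 216 = 950.40.
Efficiency loss = 950.40 − 216 = 734.40.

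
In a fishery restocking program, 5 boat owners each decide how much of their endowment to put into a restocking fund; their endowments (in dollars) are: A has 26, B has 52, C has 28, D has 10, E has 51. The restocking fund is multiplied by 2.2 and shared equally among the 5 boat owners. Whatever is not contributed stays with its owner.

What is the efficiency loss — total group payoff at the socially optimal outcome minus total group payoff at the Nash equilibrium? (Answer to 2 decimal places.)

200.40 dollars

The private return per contributed unit is 2.2/5 = 0.4400 < 1 for every player regardless of endowment, so the Nash equilibrium is zero contribution and the group total is Σ E_j = 26 + 52 + 28 + 10 + 51 = 167.
Each contributed unit returns 2.200 to the group, so the social optimum is full contribution by everyone: group total = 2.200 × 167 = 367.40.
Efficiency loss = (2.200 − 1) × 167 = 200.40.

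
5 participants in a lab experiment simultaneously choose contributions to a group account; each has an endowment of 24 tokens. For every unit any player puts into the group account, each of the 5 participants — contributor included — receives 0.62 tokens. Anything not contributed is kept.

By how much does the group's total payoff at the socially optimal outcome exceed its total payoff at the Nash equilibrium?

252.00 tokens

The private return per contributed unit is 0.62 < 1, so contributing 0 is dominant for every player. At the Nash equilibrium everyone keeps their 24, and the group total is 5 × 24 = 120.
Each contributed unit returns 3.100 to the group as a whole (0.62 to each of 5 players), which exceeds 1, so the social optimum is full contribution: group total = 3.100 × 120 = 372.00.
Efficiency loss = 372.00 − 120 = 252.00.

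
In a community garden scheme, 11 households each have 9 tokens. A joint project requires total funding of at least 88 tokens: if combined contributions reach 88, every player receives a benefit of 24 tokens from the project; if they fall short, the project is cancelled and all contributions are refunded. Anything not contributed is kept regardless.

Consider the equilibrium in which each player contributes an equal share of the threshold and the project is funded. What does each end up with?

25 tokens

Equal share of the threshold: 88/11 = 8.
At this profile no one gains by cutting their contribution: any cut drops the total below 88, the project is cancelled, contributions are refunded, and the deviator ends with 9, which is less than 9 − 8 + 24 = 25. Contributing more than 8 just wastes the excess. So contributing exactly 8 is a best response.
Each player's payoff: 9 − 8 + 24 = 25.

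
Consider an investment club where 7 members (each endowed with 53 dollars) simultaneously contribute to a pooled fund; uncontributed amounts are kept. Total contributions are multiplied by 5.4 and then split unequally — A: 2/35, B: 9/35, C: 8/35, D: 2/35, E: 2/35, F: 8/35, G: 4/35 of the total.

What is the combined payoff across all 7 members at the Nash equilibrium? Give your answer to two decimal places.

1070.60 dollars

For player j, contributing a unit is worthwhile iff 5.4 × (j's share) ≥ 1, i.e. iff j's share is at least 0.1852.
B, C and F clear that bar, contributing 53 each; the remaining 4 contribute 0. Total contributed: 159.
The pooled fund pays out 5.4 × 159 = 858.60 in total (split across the unequal shares, but the aggregate is all that matters for the group sum).
The 4 free-riders keep 53 each, adding 212. Group total = 212 + 858.60 = 1070.60.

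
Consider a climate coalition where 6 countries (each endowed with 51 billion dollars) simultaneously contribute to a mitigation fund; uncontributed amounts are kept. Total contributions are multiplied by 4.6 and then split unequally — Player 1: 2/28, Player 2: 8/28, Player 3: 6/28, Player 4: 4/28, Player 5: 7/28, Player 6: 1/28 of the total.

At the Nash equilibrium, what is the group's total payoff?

A player with share s gets back 4.6·s per unit contributed, so full contribution is dominant for anyone with s > 1/4.6 = 0.2174 and zero contribution is dominant for anyone below.
The shares above 0.2174 belong to Player 2 and Player 5, contributing 51 each; the remaining 4 contribute 0. Total contributed: 102.
The mitigation fund pays out 4.6 × 102 = 469.20 in total (split across the unequal shares, but the aggregate is all that matters for the group sum).
The 4 free-riders keep 51 each, adding 204. Group total = 204 + 469.20 = 673.20.

673.20 billion dollars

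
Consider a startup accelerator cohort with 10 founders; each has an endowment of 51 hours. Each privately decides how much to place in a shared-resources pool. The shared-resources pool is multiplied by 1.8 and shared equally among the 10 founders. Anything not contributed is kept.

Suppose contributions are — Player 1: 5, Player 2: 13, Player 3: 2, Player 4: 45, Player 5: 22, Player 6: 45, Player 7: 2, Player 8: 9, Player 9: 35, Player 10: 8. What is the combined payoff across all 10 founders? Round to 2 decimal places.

Total contributed: 5 + 13 + 2 + 45 + 22 + 45 + 2 + 9 + 35 + 8 = 186; total kept: 10 × 51 − 186 = 324.
The shared-resources pool pays out 1.8 × 186 = 334.80 in aggregate.
Group total = 324 + 334.80 = 658.80.

658.80 hours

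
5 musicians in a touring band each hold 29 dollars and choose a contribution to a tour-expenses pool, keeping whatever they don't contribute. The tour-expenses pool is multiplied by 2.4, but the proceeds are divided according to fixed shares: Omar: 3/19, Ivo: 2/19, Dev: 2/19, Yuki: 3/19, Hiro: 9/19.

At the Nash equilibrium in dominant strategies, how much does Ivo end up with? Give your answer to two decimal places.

Player j's private return per contributed unit is 2.4 × (j's share). Contributing is weakly dominant for j when that share is at least 1/2.4 = 0.4167, and contributing 0 is dominant otherwise.
Hiro alone (share 9/19) is above the threshold, contributing 29; the remaining 4 contribute 0. Total contributed: 29.
Ivo keeps 29 and receives 2.4 × 29 × 2/19 = 7.33 from the tour-expenses pool, for a payoff of 36.33.

36.33 dollars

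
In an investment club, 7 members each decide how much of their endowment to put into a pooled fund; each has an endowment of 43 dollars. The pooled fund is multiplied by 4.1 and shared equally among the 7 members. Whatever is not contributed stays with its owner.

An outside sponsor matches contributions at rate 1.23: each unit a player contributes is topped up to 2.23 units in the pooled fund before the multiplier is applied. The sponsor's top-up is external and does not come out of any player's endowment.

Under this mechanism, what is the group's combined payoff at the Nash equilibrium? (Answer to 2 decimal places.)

The effective private return per unit is now 4.1 × 2.23 / 7 = 1.3061 > 1, so every player's dominant strategy flips to full contribution.
At the Nash equilibrium everyone contributes 43. Group total payoff = 4.1 × 2.23 × 301 = 2752.04.

2752.04 dollars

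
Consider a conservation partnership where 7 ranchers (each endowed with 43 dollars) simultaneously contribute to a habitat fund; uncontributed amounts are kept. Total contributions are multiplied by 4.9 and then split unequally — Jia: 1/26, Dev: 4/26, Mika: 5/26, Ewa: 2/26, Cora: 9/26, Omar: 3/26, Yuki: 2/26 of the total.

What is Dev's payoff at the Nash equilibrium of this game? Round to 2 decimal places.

75.42 dollars

Player j's private return per contributed unit is 4.9 × (j's share). Contributing is weakly dominant for j when that share is at least 1/4.9 = 0.2041, and contributing 0 is dominant otherwise.
Only Cora (9/26) clears that bar, contributing 43; the remaining 6 contribute 0. Total contributed: 43.
Dev keeps 43 and receives 4.9 × 43 × 4/26 = 32.42 from the habitat fund, for a payoff of 75.42.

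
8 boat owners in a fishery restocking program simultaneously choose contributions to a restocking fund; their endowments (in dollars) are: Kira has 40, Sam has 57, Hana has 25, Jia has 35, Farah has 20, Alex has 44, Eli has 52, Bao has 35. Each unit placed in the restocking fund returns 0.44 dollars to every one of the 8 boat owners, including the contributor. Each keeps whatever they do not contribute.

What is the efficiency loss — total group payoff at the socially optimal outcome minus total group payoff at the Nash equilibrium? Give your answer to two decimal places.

The private return per contributed unit is 0.44 < 1 for everyone, so the Nash equilibrium is zero contribution and the group total is Σ E_j = 40 + 57 + 25 + 35 + 20 + 44 + 52 + 35 = 308.
Each contributed unit returns 3.520 to the group, so the social optimum is full contribution by everyone: group total = 3.520 × 308 = 1084.16.
Efficiency loss = (3.520 − 1) × 308 = 776.16.

776.16 dollars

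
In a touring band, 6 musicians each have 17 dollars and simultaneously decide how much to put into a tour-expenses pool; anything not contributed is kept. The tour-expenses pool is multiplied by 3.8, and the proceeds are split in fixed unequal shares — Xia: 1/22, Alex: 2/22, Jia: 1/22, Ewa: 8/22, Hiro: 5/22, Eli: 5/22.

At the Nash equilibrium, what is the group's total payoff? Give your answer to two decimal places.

Player j's private return per contributed unit is 3.8 × (j's share). Contributing is weakly dominant for j when that share is at least 1/3.8 = 0.2632, and contributing 0 is dominant otherwise.
The only share above 0.2632 is Ewa's 8/22, contributing 17; the remaining 5 contribute 0. Total contributed: 17.
The tour-expenses pool pays out 3.8 × 17 = 64.60 in total (split across the unequal shares, but the aggregate is all that matters for the group sum).
The 5 free-riders keep 17 each, adding 85. Group total = 85 + 64.60 = 149.60.

149.60 dollars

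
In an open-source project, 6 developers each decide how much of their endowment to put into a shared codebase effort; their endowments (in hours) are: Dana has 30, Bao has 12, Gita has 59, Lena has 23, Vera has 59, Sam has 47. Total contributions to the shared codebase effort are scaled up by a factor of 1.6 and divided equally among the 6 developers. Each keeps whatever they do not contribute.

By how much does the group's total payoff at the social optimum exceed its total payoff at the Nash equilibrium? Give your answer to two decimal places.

138.00 hours

The private return per contributed unit is 1.6/6 = 0.2667 < 1 for every player regardless of endowment, so the Nash equilibrium is zero contribution and the group total is Σ E_j = 30 + 12 + 59 + 23 + 59 + 47 = 230.
Each contributed unit returns 1.600 to the group, so the social optimum is full contribution by everyone: group total = 1.600 × 230 = 368.00.
Efficiency loss = (1.600 − 1) × 230 = 138.00.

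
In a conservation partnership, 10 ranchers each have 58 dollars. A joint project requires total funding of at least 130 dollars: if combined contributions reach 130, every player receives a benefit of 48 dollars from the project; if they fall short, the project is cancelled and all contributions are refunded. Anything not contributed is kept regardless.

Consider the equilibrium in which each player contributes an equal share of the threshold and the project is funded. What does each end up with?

93 dollars

Equal share of the threshold: 130/10 = 13.
At this profile no one gains by cutting their contribution: any cut drops the total below 130, the project is cancelled, contributions are refunded, and the deviator ends with 58, which is less than 58 − 13 + 48 = 93. Contributing more than 13 just wastes the excess. So contributing exactly 13 is a best response.
Each player's payoff: 58 − 13 + 48 = 93.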